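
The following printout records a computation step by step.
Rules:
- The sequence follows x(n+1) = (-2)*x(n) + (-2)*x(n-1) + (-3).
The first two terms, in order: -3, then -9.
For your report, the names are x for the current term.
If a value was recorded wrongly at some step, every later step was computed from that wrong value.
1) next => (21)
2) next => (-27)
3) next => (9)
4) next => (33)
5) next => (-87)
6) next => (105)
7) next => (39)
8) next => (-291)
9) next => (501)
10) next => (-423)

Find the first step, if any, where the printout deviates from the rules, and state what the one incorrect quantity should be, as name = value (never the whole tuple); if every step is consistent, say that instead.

Step 1: x = -2*(-9) + (-2)*(-3) + (-3) = 21 — verified.
Step 2: x = -2*(21) + (-2)*(-9) + (-3) = -27 — confirmed correct.
Step 3: x = -2*(-27) + (-2)*(21) + (-3) = 9 — agrees with the printout.
Step 4: x = -2*(9) + (-2)*(-27) + (-3) = 33 — verified.
Step 5: x = -2*(33) + (-2)*(9) + (-3) = -87 — same as recorded.
Step 6: x = -2*(-87) + (-2)*(33) + (-3) = 105 — consistent with the printout.
Step 7: x = -2*(105) + (-2)*(-87) + (-3) = -39 — a discrepancy with the printout.
First incorrect step: 7; the correct value is x = -39.

step 7, x = -39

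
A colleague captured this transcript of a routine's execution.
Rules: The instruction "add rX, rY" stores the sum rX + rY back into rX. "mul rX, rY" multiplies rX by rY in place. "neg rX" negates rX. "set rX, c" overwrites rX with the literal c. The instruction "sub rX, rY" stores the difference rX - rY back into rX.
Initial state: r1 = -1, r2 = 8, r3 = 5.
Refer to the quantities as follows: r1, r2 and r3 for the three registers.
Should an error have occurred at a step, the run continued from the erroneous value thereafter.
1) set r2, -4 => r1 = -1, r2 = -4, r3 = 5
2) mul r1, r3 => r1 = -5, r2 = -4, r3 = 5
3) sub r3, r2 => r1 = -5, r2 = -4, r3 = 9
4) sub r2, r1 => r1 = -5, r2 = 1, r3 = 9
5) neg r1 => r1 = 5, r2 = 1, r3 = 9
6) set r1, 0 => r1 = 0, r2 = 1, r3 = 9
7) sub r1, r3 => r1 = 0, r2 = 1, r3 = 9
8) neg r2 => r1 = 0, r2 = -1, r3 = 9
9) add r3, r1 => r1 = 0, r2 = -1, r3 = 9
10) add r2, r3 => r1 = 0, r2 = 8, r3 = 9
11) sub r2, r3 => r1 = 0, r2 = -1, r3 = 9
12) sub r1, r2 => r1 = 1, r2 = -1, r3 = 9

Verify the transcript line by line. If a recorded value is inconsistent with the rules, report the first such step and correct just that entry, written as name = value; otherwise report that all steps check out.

Recomputing the run from the initial state:
step 1: r1 = -1, r2 = -4, r3 = 5
step 2: r1 = -5, r2 = -4, r3 = 5
step 3: r1 = -5, r2 = -4, r3 = 9
step 4: r1 = -5, r2 = 1, r3 = 9
step 5: r1 = 5, r2 = 1, r3 = 9
step 6: r1 = 0, r2 = 1, r3 = 9
step 7: r1 = -9, r2 = 1, r3 = 9
step 8: r1 = -9, r2 = -1, r3 = 9
step 9: r1 = -9, r2 = -1, r3 = 0
step 10: r1 = -9, r2 = -1, r3 = 0
step 11: r1 = -9, r2 = -1, r3 = 0
step 12: r1 = -8, r2 = -1, r3 = 0
The first disagreement with the transcript is at step 7, where the value should be r1 = -9.

step 7, r1 = -9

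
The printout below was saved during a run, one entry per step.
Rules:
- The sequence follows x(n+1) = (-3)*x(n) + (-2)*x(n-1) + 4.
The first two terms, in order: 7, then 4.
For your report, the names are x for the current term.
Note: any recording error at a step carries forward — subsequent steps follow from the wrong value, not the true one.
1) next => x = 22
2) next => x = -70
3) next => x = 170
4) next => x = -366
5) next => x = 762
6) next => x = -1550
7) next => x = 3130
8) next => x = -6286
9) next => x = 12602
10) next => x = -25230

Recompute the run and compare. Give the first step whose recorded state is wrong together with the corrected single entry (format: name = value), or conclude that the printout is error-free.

1. x = -3*(4) + (-2)*(7) + (4) = -22 (this is not what the printout shows)
Step 1 is the first one off; corrected, x = -22.

step 1, x = -22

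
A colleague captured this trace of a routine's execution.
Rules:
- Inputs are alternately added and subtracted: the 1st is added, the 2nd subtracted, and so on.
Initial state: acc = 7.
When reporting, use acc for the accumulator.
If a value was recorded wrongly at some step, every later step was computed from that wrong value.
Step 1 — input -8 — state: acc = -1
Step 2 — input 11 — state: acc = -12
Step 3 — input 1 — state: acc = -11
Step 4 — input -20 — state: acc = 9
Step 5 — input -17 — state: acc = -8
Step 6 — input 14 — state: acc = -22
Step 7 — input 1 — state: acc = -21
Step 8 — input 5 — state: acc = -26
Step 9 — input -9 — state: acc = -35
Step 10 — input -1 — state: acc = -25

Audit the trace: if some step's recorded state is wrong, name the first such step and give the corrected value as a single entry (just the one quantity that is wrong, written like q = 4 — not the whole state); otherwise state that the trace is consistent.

step 10, acc = -34

step 1: acc = 7 + -8 = -1 -> verified
step 2: acc = -1 - 11 = -12 -> consistent with the trace
step 3: acc = -12 + 1 = -11 -> in agreement
step 4: acc = -11 - -20 = 9 -> exactly as logged
step 5: acc = 9 + -17 = -8 -> in agreement
step 6: acc = -8 - 14 = -22 -> exactly as logged
step 7: acc = -22 + 1 = -21 -> in agreement
step 8: acc = -21 - 5 = -26 -> confirmed correct
step 9: acc = -26 + -9 = -35 -> confirmed correct
step 10: acc = -35 - -1 = -34 -> the trace disagrees here
First incorrect step: 10; the correct value is acc = -34.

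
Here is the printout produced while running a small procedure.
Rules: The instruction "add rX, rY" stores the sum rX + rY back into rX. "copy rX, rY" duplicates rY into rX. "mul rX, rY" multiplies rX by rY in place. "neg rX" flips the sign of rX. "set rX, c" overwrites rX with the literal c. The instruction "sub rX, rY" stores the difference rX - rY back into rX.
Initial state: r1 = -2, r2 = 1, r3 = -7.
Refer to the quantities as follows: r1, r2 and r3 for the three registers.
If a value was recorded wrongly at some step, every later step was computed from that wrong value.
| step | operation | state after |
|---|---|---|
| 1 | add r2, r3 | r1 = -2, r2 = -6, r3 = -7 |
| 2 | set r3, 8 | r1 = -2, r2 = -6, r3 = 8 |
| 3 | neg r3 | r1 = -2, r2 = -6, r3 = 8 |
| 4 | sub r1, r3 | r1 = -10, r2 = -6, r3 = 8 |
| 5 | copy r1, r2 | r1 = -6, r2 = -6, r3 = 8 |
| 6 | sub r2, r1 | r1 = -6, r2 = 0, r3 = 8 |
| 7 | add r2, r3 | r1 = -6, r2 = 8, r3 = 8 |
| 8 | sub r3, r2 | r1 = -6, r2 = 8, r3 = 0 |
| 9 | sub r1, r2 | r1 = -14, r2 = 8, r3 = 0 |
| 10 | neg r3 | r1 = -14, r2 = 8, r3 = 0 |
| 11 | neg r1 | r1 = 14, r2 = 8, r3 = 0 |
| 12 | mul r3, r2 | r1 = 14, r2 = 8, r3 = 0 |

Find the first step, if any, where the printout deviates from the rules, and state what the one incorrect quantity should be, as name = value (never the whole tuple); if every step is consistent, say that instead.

step 3, r3 = -8

Step 1: r2 = 1 + -7 = -6 — in agreement.
Step 2: r3 = 8 — matches.
Step 3: r3 = -(8) = -8 — this is not what the printout shows.
The audit stops at step 3: the recorded entry is wrong and should be r3 = -8.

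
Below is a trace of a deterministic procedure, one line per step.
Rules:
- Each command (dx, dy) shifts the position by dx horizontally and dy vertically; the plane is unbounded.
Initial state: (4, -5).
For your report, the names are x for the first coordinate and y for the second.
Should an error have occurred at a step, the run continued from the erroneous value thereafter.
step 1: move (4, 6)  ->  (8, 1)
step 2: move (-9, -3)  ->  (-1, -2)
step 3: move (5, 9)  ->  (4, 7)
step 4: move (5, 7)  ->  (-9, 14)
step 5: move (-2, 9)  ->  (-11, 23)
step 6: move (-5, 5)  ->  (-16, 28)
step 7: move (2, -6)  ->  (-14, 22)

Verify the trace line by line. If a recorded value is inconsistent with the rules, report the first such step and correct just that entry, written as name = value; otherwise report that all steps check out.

step 4, x = 9

1. x = 4 + (4) = 8, y = -5 + (6) = 1 (same as recorded)
2. x = 8 + (-9) = -1, y = 1 + (-3) = -2 (agrees with the trace)
3. x = -1 + (5) = 4, y = -2 + (9) = 7 (matches)
4. x = 4 + (5) = 9, y = 7 + (7) = 14 (the recorded entry deviates here)
Step 4 is the first one off; corrected, x = 9.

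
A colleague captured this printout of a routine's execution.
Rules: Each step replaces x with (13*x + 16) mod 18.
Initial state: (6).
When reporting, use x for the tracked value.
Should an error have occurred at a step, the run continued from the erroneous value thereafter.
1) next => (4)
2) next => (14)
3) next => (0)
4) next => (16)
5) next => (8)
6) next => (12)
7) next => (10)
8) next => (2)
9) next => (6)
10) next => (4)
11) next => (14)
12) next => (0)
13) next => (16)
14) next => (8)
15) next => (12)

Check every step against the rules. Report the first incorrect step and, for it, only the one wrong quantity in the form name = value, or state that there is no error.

no error

step 1: x = (13*6 + 16) mod 18 = 4 -> same as recorded
step 2: x = (13*4 + 16) mod 18 = 14 -> consistent with the printout
step 3: x = (13*14 + 16) mod 18 = 0 -> agrees with the printout
step 4: x = (13*0 + 16) mod 18 = 16 -> consistent with the printout
step 5: x = (13*16 + 16) mod 18 = 8 -> confirmed correct
step 6: x = (13*8 + 16) mod 18 = 12 -> confirmed correct
step 7: x = (13*12 + 16) mod 18 = 10 -> same as recorded
step 8: x = (13*10 + 16) mod 18 = 2 -> checks out
step 9: x = (13*2 + 16) mod 18 = 6 -> verified
step 10: x = (13*6 + 16) mod 18 = 4 -> agrees with the printout
step 11: x = (13*4 + 16) mod 18 = 14 -> verified
step 12: x = (13*14 + 16) mod 18 = 0 -> checks out
step 13: x = (13*0 + 16) mod 18 = 16 -> verified
step 14: x = (13*16 + 16) mod 18 = 8 -> exactly as logged
step 15: x = (13*8 + 16) mod 18 = 12 -> checks out
Every step is consistent.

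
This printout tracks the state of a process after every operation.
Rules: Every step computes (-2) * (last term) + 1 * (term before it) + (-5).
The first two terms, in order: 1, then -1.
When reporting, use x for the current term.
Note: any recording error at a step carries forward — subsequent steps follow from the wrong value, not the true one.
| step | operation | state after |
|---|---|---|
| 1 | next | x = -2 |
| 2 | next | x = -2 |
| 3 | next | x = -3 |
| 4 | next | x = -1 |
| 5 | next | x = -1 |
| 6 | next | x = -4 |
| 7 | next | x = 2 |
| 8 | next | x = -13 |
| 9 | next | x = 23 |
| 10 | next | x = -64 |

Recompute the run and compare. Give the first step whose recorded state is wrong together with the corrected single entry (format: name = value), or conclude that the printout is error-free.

step 5, x = -6

Recomputing the run from the initial state:
step 1: x = -2
step 2: x = -2
step 3: x = -3
step 4: x = -1
step 5: x = -6
step 6: x = 6
step 7: x = -23
step 8: x = 47
step 9: x = -122
step 10: x = 286
The first disagreement with the printout is at step 5, where the value should be x = -6.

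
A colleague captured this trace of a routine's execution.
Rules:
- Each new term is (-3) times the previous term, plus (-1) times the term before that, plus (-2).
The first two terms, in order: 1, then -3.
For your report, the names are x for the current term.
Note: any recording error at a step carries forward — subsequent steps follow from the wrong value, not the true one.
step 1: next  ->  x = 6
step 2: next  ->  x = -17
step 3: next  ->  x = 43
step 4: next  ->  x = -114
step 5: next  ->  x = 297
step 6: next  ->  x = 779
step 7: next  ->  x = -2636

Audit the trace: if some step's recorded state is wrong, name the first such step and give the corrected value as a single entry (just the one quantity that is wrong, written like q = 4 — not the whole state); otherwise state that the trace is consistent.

step 6, x = -779

Step 1: x = -3*(-3) + (-1)*(1) + (-2) = 6 — agrees with the trace.
Step 2: x = -3*(6) + (-1)*(-3) + (-2) = -17 — matches.
Step 3: x = -3*(-17) + (-1)*(6) + (-2) = 43 — exactly as logged.
Step 4: x = -3*(43) + (-1)*(-17) + (-2) = -114 — consistent with the trace.
Step 5: x = -3*(-114) + (-1)*(43) + (-2) = 297 — exactly as logged.
Step 6: x = -3*(297) + (-1)*(-114) + (-2) = -779 — the trace disagrees here.
Conclusion: step 6 carries the first error; the entry should be x = -779.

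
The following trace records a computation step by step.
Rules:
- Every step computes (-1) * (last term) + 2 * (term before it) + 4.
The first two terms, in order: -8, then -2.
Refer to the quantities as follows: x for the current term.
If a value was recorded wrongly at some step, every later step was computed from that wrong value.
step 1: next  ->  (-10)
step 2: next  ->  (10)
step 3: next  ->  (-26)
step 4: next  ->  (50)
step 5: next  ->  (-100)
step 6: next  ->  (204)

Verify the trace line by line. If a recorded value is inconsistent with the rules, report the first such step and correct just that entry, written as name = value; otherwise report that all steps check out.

step 1: x = -1*(-2) + (2)*(-8) + (4) = -10 -> checks out
step 2: x = -1*(-10) + (2)*(-2) + (4) = 10 -> consistent with the trace
step 3: x = -1*(10) + (2)*(-10) + (4) = -26 -> same as recorded
step 4: x = -1*(-26) + (2)*(10) + (4) = 50 -> checks out
step 5: x = -1*(50) + (2)*(-26) + (4) = -98 -> first mismatch against the trace
Step 5 is the first one off; corrected, x = -98.

step 5, x = -98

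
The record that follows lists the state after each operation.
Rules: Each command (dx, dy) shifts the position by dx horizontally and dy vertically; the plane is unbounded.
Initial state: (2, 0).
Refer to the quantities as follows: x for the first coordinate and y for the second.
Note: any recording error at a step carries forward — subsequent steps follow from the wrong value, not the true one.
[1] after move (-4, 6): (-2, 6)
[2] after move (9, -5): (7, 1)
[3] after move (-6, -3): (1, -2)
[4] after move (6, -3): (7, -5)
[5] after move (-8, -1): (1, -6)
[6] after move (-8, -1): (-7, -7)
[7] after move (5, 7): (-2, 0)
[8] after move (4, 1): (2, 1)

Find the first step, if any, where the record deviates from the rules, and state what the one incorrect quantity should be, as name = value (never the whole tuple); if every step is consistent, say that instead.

Recomputing the run from the initial state:
step 1: x = -2, y = 6
step 2: x = 7, y = 1
step 3: x = 1, y = -2
step 4: x = 7, y = -5
step 5: x = -1, y = -6
step 6: x = -9, y = -7
step 7: x = -4, y = 0
step 8: x = 0, y = 1
The first disagreement with the record is at step 5, where the value should be x = -1.

step 5, x = -1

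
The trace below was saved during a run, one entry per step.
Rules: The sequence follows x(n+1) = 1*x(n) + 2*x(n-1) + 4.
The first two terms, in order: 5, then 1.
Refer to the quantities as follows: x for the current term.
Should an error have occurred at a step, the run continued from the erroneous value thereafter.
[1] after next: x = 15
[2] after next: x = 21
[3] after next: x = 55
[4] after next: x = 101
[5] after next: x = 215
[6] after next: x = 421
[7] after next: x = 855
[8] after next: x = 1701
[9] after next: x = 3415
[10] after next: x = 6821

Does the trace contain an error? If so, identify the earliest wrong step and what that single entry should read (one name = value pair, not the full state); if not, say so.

no error

step 1: x = 1*(1) + (2)*(5) + (4) = 15 -> no discrepancy
step 2: x = 1*(15) + (2)*(1) + (4) = 21 -> same as recorded
step 3: x = 1*(21) + (2)*(15) + (4) = 55 -> agrees with the trace
step 4: x = 1*(55) + (2)*(21) + (4) = 101 -> no discrepancy
step 5: x = 1*(101) + (2)*(55) + (4) = 215 -> confirmed correct
step 6: x = 1*(215) + (2)*(101) + (4) = 421 -> no discrepancy
step 7: x = 1*(421) + (2)*(215) + (4) = 855 -> confirmed correct
step 8: x = 1*(855) + (2)*(421) + (4) = 1701 -> agrees with the trace
step 9: x = 1*(1701) + (2)*(855) + (4) = 3415 -> exactly as logged
step 10: x = 1*(3415) + (2)*(1701) + (4) = 6821 -> in agreement
The whole run recomputes cleanly — no discrepancies.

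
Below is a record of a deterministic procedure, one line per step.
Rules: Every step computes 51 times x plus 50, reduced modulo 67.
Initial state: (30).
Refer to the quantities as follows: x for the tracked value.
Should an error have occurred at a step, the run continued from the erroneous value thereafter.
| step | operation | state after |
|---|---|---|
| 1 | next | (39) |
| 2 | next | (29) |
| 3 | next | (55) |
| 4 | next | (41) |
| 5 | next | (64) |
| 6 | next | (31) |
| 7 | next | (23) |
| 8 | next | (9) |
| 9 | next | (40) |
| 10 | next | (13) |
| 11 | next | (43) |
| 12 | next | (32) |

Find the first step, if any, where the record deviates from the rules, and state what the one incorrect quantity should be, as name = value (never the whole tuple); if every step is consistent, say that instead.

Recomputing the run from the initial state:
step 1: x = 39
step 2: x = 29
step 3: x = 55
step 4: x = 41
step 5: x = 64
step 6: x = 31
step 7: x = 23
step 8: x = 17
step 9: x = 46
step 10: x = 51
step 11: x = 38
step 12: x = 45
The first disagreement with the record is at step 8, where the value should be x = 17.

step 8, x = 17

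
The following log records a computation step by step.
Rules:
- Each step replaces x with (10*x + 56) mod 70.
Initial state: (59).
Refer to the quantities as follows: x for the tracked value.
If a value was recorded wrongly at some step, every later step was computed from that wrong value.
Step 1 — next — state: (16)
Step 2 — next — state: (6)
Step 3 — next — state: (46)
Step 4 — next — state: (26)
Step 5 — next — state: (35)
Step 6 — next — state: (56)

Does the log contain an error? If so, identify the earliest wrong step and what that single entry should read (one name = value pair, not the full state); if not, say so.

step 5, x = 36

step 1: x = (10*59 + 56) mod 70 = 16 -> agrees with the log
step 2: x = (10*16 + 56) mod 70 = 6 -> exactly as logged
step 3: x = (10*6 + 56) mod 70 = 46 -> checks out
step 4: x = (10*46 + 56) mod 70 = 26 -> no discrepancy
step 5: x = (10*26 + 56) mod 70 = 36 -> the log disagrees here
First incorrect step: 5; the correct value is x = 36.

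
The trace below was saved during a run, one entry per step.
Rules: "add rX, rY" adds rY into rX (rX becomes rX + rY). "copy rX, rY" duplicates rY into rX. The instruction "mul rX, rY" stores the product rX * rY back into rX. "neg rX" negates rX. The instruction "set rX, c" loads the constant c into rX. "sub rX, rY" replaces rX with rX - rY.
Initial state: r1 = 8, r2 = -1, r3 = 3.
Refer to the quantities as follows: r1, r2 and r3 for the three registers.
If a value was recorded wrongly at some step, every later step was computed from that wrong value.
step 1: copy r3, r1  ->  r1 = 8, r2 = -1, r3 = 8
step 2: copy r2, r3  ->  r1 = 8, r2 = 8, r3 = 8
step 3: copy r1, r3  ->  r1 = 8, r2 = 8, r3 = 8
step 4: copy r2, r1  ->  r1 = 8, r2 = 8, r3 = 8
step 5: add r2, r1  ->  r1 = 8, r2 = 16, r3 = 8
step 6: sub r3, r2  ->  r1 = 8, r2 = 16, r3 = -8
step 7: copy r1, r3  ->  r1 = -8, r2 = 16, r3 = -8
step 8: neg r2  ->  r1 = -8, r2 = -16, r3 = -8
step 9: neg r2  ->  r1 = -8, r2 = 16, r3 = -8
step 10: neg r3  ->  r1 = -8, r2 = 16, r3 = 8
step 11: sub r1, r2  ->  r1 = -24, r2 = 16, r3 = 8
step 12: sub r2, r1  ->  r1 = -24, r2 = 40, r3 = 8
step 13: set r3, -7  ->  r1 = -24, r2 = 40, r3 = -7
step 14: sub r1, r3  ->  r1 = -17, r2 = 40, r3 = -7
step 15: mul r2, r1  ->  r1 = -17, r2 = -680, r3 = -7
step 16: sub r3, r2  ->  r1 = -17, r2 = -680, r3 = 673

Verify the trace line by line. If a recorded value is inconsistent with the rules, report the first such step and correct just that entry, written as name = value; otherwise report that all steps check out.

no error

step 1: r3 = 8 -> exactly as logged
step 2: r2 = 8 -> consistent with the trace
step 3: r1 = 8 -> matches
step 4: r2 = 8 -> no discrepancy
step 5: r2 = 8 + 8 = 16 -> confirmed correct
step 6: r3 = 8 - 16 = -8 -> no discrepancy
step 7: r1 = -8 -> verified
step 8: r2 = -(16) = -16 -> confirmed correct
step 9: r2 = -(-16) = 16 -> matches
step 10: r3 = -(-8) = 8 -> confirmed correct
step 11: r1 = -8 - 16 = -24 -> verified
step 12: r2 = 16 - -24 = 40 -> no discrepancy
step 13: r3 = -7 -> no discrepancy
step 14: r1 = -24 - -7 = -17 -> confirmed correct
step 15: r2 = 40 * -17 = -680 -> verified
step 16: r3 = -7 - -680 = 673 -> in agreement
Each recorded entry agrees with the recomputation.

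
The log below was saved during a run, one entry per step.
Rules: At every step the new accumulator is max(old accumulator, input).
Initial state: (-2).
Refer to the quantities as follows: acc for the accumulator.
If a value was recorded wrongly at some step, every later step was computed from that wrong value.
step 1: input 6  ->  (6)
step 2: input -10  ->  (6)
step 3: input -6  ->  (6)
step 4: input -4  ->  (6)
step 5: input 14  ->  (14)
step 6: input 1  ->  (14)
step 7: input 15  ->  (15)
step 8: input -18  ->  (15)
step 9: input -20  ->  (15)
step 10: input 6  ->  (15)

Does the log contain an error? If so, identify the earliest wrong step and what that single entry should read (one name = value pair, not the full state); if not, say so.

no error

step 1: acc = max(-2, 6) = 6 -> same as recorded
step 2: acc = max(6, -10) = 6 -> exactly as logged
step 3: acc = max(6, -6) = 6 -> exactly as logged
step 4: acc = max(6, -4) = 6 -> same as recorded
step 5: acc = max(6, 14) = 14 -> agrees with the log
step 6: acc = max(14, 1) = 14 -> agrees with the log
step 7: acc = max(14, 15) = 15 -> verified
step 8: acc = max(15, -18) = 15 -> agrees with the log
step 9: acc = max(15, -20) = 15 -> exactly as logged
step 10: acc = max(15, 6) = 15 -> checks out
The whole run recomputes cleanly — no discrepancies.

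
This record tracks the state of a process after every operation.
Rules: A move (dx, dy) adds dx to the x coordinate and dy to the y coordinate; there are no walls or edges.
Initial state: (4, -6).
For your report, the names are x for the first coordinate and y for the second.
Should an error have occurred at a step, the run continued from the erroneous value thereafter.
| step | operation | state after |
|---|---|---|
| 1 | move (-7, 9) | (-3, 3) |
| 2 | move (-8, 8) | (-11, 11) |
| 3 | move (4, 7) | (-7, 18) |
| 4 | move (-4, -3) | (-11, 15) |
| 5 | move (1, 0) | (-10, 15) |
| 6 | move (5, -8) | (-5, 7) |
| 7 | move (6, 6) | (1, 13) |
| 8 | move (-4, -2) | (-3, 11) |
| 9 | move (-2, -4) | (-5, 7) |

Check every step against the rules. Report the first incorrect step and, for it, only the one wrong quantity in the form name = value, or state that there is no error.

Recomputing the run from the initial state:
step 1: x = -3, y = 3
step 2: x = -11, y = 11
step 3: x = -7, y = 18
step 4: x = -11, y = 15
step 5: x = -10, y = 15
step 6: x = -5, y = 7
step 7: x = 1, y = 13
step 8: x = -3, y = 11
step 9: x = -5, y = 7
This matches the record at every step.

no error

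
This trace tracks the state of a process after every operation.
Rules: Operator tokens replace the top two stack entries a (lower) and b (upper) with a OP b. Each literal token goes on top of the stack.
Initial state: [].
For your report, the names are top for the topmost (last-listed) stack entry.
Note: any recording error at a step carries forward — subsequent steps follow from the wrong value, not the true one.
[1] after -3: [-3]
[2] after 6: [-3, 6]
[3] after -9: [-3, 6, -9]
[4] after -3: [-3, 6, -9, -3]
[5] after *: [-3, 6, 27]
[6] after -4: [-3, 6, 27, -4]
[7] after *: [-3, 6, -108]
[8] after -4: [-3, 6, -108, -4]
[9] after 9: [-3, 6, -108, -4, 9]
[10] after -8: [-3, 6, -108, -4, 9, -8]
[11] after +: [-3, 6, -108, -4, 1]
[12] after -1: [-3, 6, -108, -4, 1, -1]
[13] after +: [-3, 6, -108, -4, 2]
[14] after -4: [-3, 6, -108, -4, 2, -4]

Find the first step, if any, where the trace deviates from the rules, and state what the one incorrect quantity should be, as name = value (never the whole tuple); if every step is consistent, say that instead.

step 13, top = 0

Step 1: push -3: top = -3 — checks out.
Step 2: push 6: top = 6 — consistent with the trace.
Step 3: push -9: top = -9 — in agreement.
Step 4: push -3: top = -3 — exactly as logged.
Step 5: -9 * -3 = 27 — no discrepancy.
Step 6: push -4: top = -4 — confirmed correct.
Step 7: 27 * -4 = -108 — no discrepancy.
Step 8: push -4: top = -4 — same as recorded.
Step 9: push 9: top = 9 — agrees with the trace.
Step 10: push -8: top = -8 — matches.
Step 11: 9 + -8 = 1 — matches.
Step 12: push -1: top = -1 — in agreement.
Step 13: 1 + -1 = 0 — the trace has a different value.
Step 13 is the first one off; corrected, top = 0.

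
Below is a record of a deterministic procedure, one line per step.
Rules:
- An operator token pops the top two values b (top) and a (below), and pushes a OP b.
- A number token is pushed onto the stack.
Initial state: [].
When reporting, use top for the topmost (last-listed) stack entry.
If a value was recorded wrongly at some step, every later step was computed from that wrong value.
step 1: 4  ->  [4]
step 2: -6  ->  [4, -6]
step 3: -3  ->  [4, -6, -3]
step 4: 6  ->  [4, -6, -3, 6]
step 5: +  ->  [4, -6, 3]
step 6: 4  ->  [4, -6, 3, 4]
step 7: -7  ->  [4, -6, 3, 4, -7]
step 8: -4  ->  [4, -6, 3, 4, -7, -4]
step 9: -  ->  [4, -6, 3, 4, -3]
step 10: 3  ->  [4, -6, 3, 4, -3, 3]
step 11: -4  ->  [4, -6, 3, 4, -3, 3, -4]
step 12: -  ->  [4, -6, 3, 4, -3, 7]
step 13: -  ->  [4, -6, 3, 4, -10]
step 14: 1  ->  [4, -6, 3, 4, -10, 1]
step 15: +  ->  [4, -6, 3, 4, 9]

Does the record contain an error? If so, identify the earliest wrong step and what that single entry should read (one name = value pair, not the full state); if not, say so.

step 15, top = -9

Recomputing the run from the initial state:
step 1: [4]
step 2: [4, -6]
step 3: [4, -6, -3]
step 4: [4, -6, -3, 6]
step 5: [4, -6, 3]
step 6: [4, -6, 3, 4]
step 7: [4, -6, 3, 4, -7]
step 8: [4, -6, 3, 4, -7, -4]
step 9: [4, -6, 3, 4, -3]
step 10: [4, -6, 3, 4, -3, 3]
step 11: [4, -6, 3, 4, -3, 3, -4]
step 12: [4, -6, 3, 4, -3, 7]
step 13: [4, -6, 3, 4, -10]
step 14: [4, -6, 3, 4, -10, 1]
step 15: [4, -6, 3, 4, -9]
The first disagreement with the record is at step 15, where the value should be top = -9.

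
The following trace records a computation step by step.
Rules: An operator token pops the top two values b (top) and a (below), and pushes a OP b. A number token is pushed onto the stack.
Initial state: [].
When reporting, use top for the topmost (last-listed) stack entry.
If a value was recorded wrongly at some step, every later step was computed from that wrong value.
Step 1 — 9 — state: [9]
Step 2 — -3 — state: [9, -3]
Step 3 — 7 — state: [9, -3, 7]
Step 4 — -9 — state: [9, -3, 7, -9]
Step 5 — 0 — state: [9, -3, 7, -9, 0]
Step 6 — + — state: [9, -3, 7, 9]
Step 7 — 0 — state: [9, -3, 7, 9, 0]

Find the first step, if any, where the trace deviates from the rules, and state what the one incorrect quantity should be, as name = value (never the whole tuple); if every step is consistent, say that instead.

step 6, top = -9

step 1: push 9: top = 9 -> matches
step 2: push -3: top = -3 -> same as recorded
step 3: push 7: top = 7 -> consistent with the trace
step 4: push -9: top = -9 -> exactly as logged
step 5: push 0: top = 0 -> agrees with the trace
step 6: -9 + 0 = -9 -> a discrepancy with the trace
That makes step 6 the first incorrect line — top = -9 is what it should show.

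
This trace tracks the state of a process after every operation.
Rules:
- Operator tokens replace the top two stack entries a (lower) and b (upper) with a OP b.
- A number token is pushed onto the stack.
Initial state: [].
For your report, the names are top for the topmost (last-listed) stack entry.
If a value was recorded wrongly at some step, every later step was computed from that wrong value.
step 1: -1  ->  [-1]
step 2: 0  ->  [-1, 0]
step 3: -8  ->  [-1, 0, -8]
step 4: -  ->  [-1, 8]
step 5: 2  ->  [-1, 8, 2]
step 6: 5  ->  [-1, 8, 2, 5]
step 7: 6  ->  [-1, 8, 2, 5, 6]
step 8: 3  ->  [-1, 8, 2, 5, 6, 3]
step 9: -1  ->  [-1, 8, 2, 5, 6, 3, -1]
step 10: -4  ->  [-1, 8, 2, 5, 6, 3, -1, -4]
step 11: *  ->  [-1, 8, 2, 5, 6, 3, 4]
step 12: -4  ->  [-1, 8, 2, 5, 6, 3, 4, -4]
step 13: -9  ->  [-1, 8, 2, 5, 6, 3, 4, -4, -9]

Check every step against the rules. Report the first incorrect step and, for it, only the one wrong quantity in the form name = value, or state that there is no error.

Step 1: push -1: top = -1 — exactly as logged.
Step 2: push 0: top = 0 — matches.
Step 3: push -8: top = -8 — matches.
Step 4: 0 - -8 = 8 — agrees with the trace.
Step 5: push 2: top = 2 — same as recorded.
Step 6: push 5: top = 5 — no discrepancy.
Step 7: push 6: top = 6 — same as recorded.
Step 8: push 3: top = 3 — confirmed correct.
Step 9: push -1: top = -1 — checks out.
Step 10: push -4: top = -4 — matches.
Step 11: -1 * -4 = 4 — confirmed correct.
Step 12: push -4: top = -4 — matches.
Step 13: push -9: top = -9 — in agreement.
Nothing is out of place; the run is error-free.

no error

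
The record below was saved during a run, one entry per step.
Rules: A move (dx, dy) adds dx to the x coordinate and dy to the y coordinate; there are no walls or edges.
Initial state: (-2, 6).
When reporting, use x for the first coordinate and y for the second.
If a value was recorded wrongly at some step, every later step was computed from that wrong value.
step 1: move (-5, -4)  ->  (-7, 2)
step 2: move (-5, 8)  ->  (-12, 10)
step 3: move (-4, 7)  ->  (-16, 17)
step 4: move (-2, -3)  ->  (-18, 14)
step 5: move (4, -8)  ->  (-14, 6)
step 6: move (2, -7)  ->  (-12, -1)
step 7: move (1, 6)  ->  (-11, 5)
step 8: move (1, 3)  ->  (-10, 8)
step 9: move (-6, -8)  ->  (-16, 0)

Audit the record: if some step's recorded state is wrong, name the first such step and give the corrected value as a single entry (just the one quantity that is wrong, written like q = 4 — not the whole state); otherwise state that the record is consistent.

no error

step 1: x = -2 + (-5) = -7, y = 6 + (-4) = 2 -> confirmed correct
step 2: x = -7 + (-5) = -12, y = 2 + (8) = 10 -> no discrepancy
step 3: x = -12 + (-4) = -16, y = 10 + (7) = 17 -> agrees with the record
step 4: x = -16 + (-2) = -18, y = 17 + (-3) = 14 -> verified
step 5: x = -18 + (4) = -14, y = 14 + (-8) = 6 -> confirmed correct
step 6: x = -14 + (2) = -12, y = 6 + (-7) = -1 -> consistent with the record
step 7: x = -12 + (1) = -11, y = -1 + (6) = 5 -> no discrepancy
step 8: x = -11 + (1) = -10, y = 5 + (3) = 8 -> matches
step 9: x = -10 + (-6) = -16, y = 8 + (-8) = 0 -> same as recorded
No step deviates from the rules.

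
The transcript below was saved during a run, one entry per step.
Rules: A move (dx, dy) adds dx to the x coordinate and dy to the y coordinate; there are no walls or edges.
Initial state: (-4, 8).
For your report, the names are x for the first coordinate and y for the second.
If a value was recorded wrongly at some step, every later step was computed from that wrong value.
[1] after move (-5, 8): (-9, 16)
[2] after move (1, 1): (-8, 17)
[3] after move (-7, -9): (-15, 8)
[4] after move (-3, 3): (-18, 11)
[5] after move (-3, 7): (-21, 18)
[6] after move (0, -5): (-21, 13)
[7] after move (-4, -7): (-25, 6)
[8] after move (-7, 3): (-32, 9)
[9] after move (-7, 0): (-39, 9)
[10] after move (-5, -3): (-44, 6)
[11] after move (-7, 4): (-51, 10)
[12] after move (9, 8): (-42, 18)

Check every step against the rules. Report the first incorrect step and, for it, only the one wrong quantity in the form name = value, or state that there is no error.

no error

Step 1: x = -4 + (-5) = -9, y = 8 + (8) = 16 — exactly as logged.
Step 2: x = -9 + (1) = -8, y = 16 + (1) = 17 — checks out.
Step 3: x = -8 + (-7) = -15, y = 17 + (-9) = 8 — consistent with the transcript.
Step 4: x = -15 + (-3) = -18, y = 8 + (3) = 11 — no discrepancy.
Step 5: x = -18 + (-3) = -21, y = 11 + (7) = 18 — matches.
Step 6: x = -21 + (0) = -21, y = 18 + (-5) = 13 — exactly as logged.
Step 7: x = -21 + (-4) = -25, y = 13 + (-7) = 6 — exactly as logged.
Step 8: x = -25 + (-7) = -32, y = 6 + (3) = 9 — checks out.
Step 9: x = -32 + (-7) = -39, y = 9 + (0) = 9 — verified.
Step 10: x = -39 + (-5) = -44, y = 9 + (-3) = 6 — in agreement.
Step 11: x = -44 + (-7) = -51, y = 6 + (4) = 10 — consistent with the transcript.
Step 12: x = -51 + (9) = -42, y = 10 + (8) = 18 — consistent with the transcript.
Nothing is out of place; the run is error-free.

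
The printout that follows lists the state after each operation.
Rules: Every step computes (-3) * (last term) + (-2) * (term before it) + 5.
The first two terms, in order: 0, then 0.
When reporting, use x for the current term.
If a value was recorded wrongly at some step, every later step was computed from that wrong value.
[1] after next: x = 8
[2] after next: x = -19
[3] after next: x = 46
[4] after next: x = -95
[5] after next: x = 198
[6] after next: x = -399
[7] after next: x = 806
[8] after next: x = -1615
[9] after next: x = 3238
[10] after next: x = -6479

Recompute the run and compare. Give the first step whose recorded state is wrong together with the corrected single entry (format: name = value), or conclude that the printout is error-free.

step 1: x = -3*(0) + (-2)*(0) + (5) = 5 -> first mismatch against the printout
Step 1 is the first one off; corrected, x = 5.

step 1, x = 5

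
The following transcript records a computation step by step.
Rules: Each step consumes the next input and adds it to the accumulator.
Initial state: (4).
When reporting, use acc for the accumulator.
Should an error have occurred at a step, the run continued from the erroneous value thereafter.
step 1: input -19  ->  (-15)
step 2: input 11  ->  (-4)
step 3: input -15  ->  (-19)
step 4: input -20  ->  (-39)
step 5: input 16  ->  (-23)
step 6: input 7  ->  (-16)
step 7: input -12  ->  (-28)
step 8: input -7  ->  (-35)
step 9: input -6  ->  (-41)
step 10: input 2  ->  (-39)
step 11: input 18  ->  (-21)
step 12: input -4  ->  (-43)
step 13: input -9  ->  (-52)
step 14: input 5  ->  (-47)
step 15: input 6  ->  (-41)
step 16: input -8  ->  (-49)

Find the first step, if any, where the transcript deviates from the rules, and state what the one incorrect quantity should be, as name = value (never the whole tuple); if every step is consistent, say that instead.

Recomputing the run from the initial state:
step 1: acc = -15
step 2: acc = -4
step 3: acc = -19
step 4: acc = -39
step 5: acc = -23
step 6: acc = -16
step 7: acc = -28
step 8: acc = -35
step 9: acc = -41
step 10: acc = -39
step 11: acc = -21
step 12: acc = -25
step 13: acc = -34
step 14: acc = -29
step 15: acc = -23
step 16: acc = -31
The first disagreement with the transcript is at step 12, where the value should be acc = -25.

step 12, acc = -25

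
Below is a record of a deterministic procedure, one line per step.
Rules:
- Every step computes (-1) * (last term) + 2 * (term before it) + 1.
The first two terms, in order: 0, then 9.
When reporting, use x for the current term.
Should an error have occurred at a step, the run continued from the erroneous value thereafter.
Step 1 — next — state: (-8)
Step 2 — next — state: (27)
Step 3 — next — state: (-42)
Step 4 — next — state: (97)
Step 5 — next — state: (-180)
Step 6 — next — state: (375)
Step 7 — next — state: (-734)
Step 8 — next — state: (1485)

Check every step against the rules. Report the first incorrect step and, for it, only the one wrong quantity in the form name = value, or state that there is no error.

no error

Recomputing the run from the initial state:
step 1: x = -8
step 2: x = 27
step 3: x = -42
step 4: x = 97
step 5: x = -180
step 6: x = 375
step 7: x = -734
step 8: x = 1485
This matches the record at every step.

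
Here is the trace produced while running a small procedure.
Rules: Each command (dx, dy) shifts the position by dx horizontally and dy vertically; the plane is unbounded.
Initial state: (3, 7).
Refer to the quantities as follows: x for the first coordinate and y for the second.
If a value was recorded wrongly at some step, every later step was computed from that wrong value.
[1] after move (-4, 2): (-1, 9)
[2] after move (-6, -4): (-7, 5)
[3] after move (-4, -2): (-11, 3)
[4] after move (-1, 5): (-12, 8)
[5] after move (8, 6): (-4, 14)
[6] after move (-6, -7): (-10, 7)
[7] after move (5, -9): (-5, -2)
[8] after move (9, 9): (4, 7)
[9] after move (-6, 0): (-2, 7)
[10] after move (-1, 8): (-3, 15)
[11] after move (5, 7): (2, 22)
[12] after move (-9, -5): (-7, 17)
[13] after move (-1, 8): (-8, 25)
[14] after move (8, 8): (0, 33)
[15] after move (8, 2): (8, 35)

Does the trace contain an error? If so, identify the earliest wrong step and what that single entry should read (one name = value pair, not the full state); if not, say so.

no error

Recomputing the run from the initial state:
step 1: x = -1, y = 9
step 2: x = -7, y = 5
step 3: x = -11, y = 3
step 4: x = -12, y = 8
step 5: x = -4, y = 14
step 6: x = -10, y = 7
step 7: x = -5, y = -2
step 8: x = 4, y = 7
step 9: x = -2, y = 7
step 10: x = -3, y = 15
step 11: x = 2, y = 22
step 12: x = -7, y = 17
step 13: x = -8, y = 25
step 14: x = 0, y = 33
step 15: x = 8, y = 35
This matches the trace at every step.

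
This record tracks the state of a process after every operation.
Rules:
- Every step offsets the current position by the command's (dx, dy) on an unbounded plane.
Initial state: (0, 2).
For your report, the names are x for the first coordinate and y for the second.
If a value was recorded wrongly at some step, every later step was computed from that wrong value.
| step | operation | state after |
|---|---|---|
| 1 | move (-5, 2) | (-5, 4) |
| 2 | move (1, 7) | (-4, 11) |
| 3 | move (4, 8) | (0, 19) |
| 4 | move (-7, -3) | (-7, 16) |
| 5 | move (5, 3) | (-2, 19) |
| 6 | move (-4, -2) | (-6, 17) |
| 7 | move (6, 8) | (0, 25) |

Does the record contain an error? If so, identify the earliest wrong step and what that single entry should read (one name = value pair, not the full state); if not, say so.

Step 1: x = 0 + (-5) = -5, y = 2 + (2) = 4 — checks out.
Step 2: x = -5 + (1) = -4, y = 4 + (7) = 11 — verified.
Step 3: x = -4 + (4) = 0, y = 11 + (8) = 19 — agrees with the record.
Step 4: x = 0 + (-7) = -7, y = 19 + (-3) = 16 — same as recorded.
Step 5: x = -7 + (5) = -2, y = 16 + (3) = 19 — confirmed correct.
Step 6: x = -2 + (-4) = -6, y = 19 + (-2) = 17 — matches.
Step 7: x = -6 + (6) = 0, y = 17 + (8) = 25 — same as recorded.
The whole run recomputes cleanly — no discrepancies.

no error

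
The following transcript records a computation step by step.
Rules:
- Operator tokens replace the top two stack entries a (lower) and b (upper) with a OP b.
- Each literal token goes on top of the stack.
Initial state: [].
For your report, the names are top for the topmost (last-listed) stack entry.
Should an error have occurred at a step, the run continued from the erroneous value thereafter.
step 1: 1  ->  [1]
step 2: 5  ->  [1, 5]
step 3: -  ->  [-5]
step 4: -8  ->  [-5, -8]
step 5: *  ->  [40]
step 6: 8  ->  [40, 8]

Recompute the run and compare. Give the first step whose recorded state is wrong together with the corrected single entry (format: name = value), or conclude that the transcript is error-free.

step 3, top = -4

Step 1: push 1: top = 1 — checks out.
Step 2: push 5: top = 5 — agrees with the transcript.
Step 3: 1 - 5 = -4 — the entry is off here.
The earliest wrong entry is at step 3: it should read top = -4.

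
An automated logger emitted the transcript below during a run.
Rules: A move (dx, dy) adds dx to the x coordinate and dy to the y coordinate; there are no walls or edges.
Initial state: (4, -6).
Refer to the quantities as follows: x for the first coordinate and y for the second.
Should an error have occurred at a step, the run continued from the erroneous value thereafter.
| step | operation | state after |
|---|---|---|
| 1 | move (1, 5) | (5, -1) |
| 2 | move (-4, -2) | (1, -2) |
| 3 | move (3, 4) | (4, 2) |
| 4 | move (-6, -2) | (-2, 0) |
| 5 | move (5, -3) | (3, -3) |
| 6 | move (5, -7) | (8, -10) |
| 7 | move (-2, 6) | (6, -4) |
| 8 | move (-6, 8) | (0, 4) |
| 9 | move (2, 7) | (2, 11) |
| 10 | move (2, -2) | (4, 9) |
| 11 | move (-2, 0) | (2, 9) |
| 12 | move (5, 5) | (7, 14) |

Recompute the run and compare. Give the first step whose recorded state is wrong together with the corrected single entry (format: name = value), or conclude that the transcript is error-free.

step 1: x = 4 + (1) = 5, y = -6 + (5) = -1 -> consistent with the transcript
step 2: x = 5 + (-4) = 1, y = -1 + (-2) = -3 -> the transcript disagrees here
The audit stops at step 2: the recorded entry is wrong and should be y = -3.

step 2, y = -3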